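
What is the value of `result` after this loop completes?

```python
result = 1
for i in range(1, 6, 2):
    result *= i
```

Let's trace through this code step by step.

Initialize: result = 1
Entering loop: for i in range(1, 6, 2):
After iteration 1: i = 1, result = 1
After iteration 2: i = 3, result = 3
After iteration 3: i = 5, result = 15
Loop ends.

Final answer: 15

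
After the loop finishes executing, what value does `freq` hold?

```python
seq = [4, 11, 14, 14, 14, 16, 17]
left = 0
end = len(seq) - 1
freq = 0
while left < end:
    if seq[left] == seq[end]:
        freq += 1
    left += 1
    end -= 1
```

Let's trace through this code step by step.

Initialize: seq = [4, 11, 14, 14, 14, 16, 17]
Initialize: left = 0
Initialize: end = 6
Initialize: freq = 0
Entering loop: while left < end:
After iteration 1: left = 1, end = 5, freq = 0
After iteration 2: left = 2, end = 4, freq = 0
After iteration 3: left = 3, end = 3, freq = 1
Loop ends.

Final answer: 1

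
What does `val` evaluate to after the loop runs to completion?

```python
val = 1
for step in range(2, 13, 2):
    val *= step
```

Let's trace through this code step by step.

Initialize: val = 1
Entering loop: for step in range(2, 13, 2):
After iteration 1: step = 2, val = 2
After iteration 2: step = 4, val = 8
After iteration 3: step = 6, val = 48
After iteration 4: step = 8, val = 384
After iteration 5: step = 10, val = 3840
After iteration 6: step = 12, val = 46080
Loop ends.

Final answer: 46080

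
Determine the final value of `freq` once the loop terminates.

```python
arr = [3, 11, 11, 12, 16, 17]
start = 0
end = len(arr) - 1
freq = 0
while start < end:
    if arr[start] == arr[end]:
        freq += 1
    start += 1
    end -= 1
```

Let's trace through this code step by step.

Initialize: arr = [3, 11, 11, 12, 16, 17]
Initialize: start = 0
Initialize: end = 5
Initialize: freq = 0
Entering loop: while start < end:
After iteration 1: start = 1, end = 4, freq = 0
After iteration 2: start = 2, end = 3, freq = 0
After iteration 3: start = 3, end = 2, freq = 0
Loop ends.

Final answer: 0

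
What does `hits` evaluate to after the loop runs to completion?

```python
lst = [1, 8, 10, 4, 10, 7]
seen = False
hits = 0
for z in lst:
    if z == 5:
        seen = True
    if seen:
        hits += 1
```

Let's trace through this code step by step.

Initialize: lst = [1, 8, 10, 4, 10, 7]
Initialize: seen = False
Initialize: hits = 0
Entering loop: for z in lst:
After iteration 1: z = 1, hits = 0
After iteration 2: z = 8, hits = 0
After iteration 3: z = 10, hits = 0
After iteration 4: z = 4, hits = 0
After iteration 5: z = 10, hits = 0
After iteration 6: z = 7, hits = 0
Loop ends.

Final answer: 0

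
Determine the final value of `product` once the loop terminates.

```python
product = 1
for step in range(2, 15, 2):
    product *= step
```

Let's trace through this code step by step.

Initialize: product = 1
Entering loop: for step in range(2, 15, 2):
After iteration 1: step = 2, product = 2
After iteration 2: step = 4, product = 8
After iteration 3: step = 6, product = 48
After iteration 4: step = 8, product = 384
After iteration 5: step = 10, product = 3840
After iteration 6: step = 12, product = 46080
After iteration 7: step = 14, product = 645120
Loop ends.

Final answer: 645120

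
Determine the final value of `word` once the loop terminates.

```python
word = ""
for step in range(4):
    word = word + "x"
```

Let's trace through this code step by step.

Initialize: word = ''
Entering loop: for step in range(4):
After iteration 1: step = 0, word = 'x'
After iteration 2: step = 1, word = 'xx'
After iteration 3: step = 2, word = 'xxx'
After iteration 4: step = 3, word = 'xxxx'
Loop ends.

Final answer: 'xxxx'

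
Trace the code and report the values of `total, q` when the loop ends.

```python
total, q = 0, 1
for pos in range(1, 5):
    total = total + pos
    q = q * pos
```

Let's trace through this code step by step.

Initialize: total = 0
Initialize: q = 1
Entering loop: for pos in range(1, 5):
After iteration 1: pos = 1, total = 1, q = 1
After iteration 2: pos = 2, total = 3, q = 2
After iteration 3: pos = 3, total = 6, q = 6
After iteration 4: pos = 4, total = 10, q = 24
Loop ends.

Final answer: 10, 24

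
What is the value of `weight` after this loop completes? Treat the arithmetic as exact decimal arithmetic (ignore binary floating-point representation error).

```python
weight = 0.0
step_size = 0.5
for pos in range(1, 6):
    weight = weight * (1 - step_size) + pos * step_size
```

Let's trace through this code step by step.

Initialize: weight = 0.0
Initialize: step_size = 0.5
Entering loop: for pos in range(1, 6):
After iteration 1: pos = 1, weight = 0.5
After iteration 2: pos = 2, weight = 1.25
After iteration 3: pos = 3, weight = 2.125
After iteration 4: pos = 4, weight = 3.0625
After iteration 5: pos = 5, weight = 4.03125
Loop ends.

Final answer: 4.03125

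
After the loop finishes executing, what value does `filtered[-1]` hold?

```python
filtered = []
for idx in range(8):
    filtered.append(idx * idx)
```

Let's trace through this code step by step.

Initialize: filtered = []
Entering loop: for idx in range(8):
After iteration 1: idx = 0, filtered = [0]
After iteration 2: idx = 1, filtered = [0, 1]
After iteration 3: idx = 2, filtered = [0, 1, 4]
After iteration 4: idx = 3, filtered = [0, 1, 4, 9]
After iteration 5: idx = 4, filtered = [0, 1, 4, 9, 16]
After iteration 6: idx = 5, filtered = [0, 1, 4, 9, 16, 25]
After iteration 7: idx = 6, filtered = [0, 1, 4, 9, 16, 25, 36]
After iteration 8: idx = 7, filtered = [0, 1, 4, 9, 16, 25, 36, 49]
Loop ends.
filtered[-1] = 49

Final answer: 49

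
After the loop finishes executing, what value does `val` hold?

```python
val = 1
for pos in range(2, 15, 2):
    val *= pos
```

Let's trace through this code step by step.

Initialize: val = 1
Entering loop: for pos in range(2, 15, 2):
After iteration 1: pos = 2, val = 2
After iteration 2: pos = 4, val = 8
After iteration 3: pos = 6, val = 48
After iteration 4: pos = 8, val = 384
After iteration 5: pos = 10, val = 3840
After iteration 6: pos = 12, val = 46080
After iteration 7: pos = 14, val = 645120
Loop ends.

Final answer: 645120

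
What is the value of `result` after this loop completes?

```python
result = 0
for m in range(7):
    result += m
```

Let's trace through this code step by step.

Initialize: result = 0
Entering loop: for m in range(7):
After iteration 1: m = 0, result = 0
After iteration 2: m = 1, result = 1
After iteration 3: m = 2, result = 3
After iteration 4: m = 3, result = 6
After iteration 5: m = 4, result = 10
After iteration 6: m = 5, result = 15
After iteration 7: m = 6, result = 21
Loop ends.

Final answer: 21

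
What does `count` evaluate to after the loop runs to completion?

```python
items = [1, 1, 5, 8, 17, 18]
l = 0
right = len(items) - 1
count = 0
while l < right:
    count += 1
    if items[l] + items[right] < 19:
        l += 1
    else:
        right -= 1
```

Let's trace through this code step by step.

Initialize: items = [1, 1, 5, 8, 17, 18]
Initialize: l = 0
Initialize: right = 5
Initialize: count = 0
Entering loop: while l < right:
After iteration 1: l = 0, right = 4, count = 1
After iteration 2: l = 1, right = 4, count = 2
After iteration 3: l = 2, right = 4, count = 3
After iteration 4: l = 2, right = 3, count = 4
After iteration 5: l = 3, right = 3, count = 5
Loop ends.

Final answer: 5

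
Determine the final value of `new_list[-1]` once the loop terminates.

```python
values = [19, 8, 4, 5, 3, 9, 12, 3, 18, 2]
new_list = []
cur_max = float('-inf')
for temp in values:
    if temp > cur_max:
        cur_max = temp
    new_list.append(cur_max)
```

Let's trace through this code step by step.

Initialize: values = [19, 8, 4, 5, 3, 9, 12, 3, 18, 2]
Initialize: new_list = []
Initialize: cur_max = -inf
Entering loop: for temp in values:
After iteration 1: temp = 19, new_list = [19], cur_max = 19
After iteration 2: temp = 8, new_list = [19, 19], cur_max = 19
After iteration 3: temp = 4, new_list = [19, 19, 19], cur_max = 19
After iteration 4: temp = 5, new_list = [19, 19, 19, 19], cur_max = 19
After iteration 5: temp = 3, new_list = [19, 19, 19, 19, 19], cur_max = 19
After iteration 6: temp = 9, new_list = [19, 19, 19, 19, 19, 19], cur_max = 19
After iteration 7: temp = 12, new_list = [19, 19, 19, 19, 19, 19, 19], cur_max = 19
After iteration 8: temp = 3, new_list = [19, 19, 19, 19, 19, 19, 19, 19], cur_max = 19
After iteration 9: temp = 18, new_list = [19, 19, 19, 19, 19, 19, 19, 19, 19], cur_max = 19
After iteration 10: temp = 2, new_list = [19, 19, 19, 19, 19, 19, 19, 19, 19, 19], cur_max = 19
Loop ends.
new_list[-1] = 19

Final answer: 19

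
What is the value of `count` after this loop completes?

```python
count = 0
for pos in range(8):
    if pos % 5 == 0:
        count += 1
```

Let's trace through this code step by step.

Initialize: count = 0
Entering loop: for pos in range(8):
After iteration 1: pos = 0, count = 1
After iteration 2: pos = 1, count = 1
After iteration 3: pos = 2, count = 1
After iteration 4: pos = 3, count = 1
After iteration 5: pos = 4, count = 1
After iteration 6: pos = 5, count = 2
After iteration 7: pos = 6, count = 2
After iteration 8: pos = 7, count = 2
Loop ends.

Final answer: 2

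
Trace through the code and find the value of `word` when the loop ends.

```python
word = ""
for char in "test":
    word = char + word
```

Let's trace through this code step by step.

Initialize: word = ''
Entering loop: for char in "test":
After iteration 1: char = 't', word = 't'
After iteration 2: char = 'e', word = 'et'
After iteration 3: char = 's', word = 'set'
After iteration 4: char = 't', word = 'tset'
Loop ends.

Final answer: 'tset'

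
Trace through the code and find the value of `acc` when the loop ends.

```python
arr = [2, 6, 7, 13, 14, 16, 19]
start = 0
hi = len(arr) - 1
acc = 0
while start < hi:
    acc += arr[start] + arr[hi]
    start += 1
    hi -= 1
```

Let's trace through this code step by step.

Initialize: arr = [2, 6, 7, 13, 14, 16, 19]
Initialize: start = 0
Initialize: hi = 6
Initialize: acc = 0
Entering loop: while start < hi:
After iteration 1: start = 1, hi = 5, acc = 21
After iteration 2: start = 2, hi = 4, acc = 43
After iteration 3: start = 3, hi = 3, acc = 64
Loop ends.

Final answer: 64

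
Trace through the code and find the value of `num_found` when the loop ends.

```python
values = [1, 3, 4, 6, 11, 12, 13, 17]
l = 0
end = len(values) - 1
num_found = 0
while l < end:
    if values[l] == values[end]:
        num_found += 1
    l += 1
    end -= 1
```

Let's trace through this code step by step.

Initialize: values = [1, 3, 4, 6, 11, 12, 13, 17]
Initialize: l = 0
Initialize: end = 7
Initialize: num_found = 0
Entering loop: while l < end:
After iteration 1: l = 1, end = 6, num_found = 0
After iteration 2: l = 2, end = 5, num_found = 0
After iteration 3: l = 3, end = 4, num_found = 0
After iteration 4: l = 4, end = 3, num_found = 0
Loop ends.

Final answer: 0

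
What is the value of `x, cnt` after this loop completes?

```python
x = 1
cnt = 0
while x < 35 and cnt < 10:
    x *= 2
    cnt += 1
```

Let's trace through this code step by step.

Initialize: x = 1
Initialize: cnt = 0
Entering loop: while x < 35 and cnt < 10:
After iteration 1: x = 2, cnt = 1
After iteration 2: x = 4, cnt = 2
After iteration 3: x = 8, cnt = 3
After iteration 4: x = 16, cnt = 4
After iteration 5: x = 32, cnt = 5
After iteration 6: x = 64, cnt = 6
Loop ends.

Final answer: 64, 6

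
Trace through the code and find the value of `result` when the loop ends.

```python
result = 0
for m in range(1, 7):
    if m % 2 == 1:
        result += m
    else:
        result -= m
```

Let's trace through this code step by step.

Initialize: result = 0
Entering loop: for m in range(1, 7):
After iteration 1: m = 1, result = 1
After iteration 2: m = 2, result = -1
After iteration 3: m = 3, result = 2
After iteration 4: m = 4, result = -2
After iteration 5: m = 5, result = 3
After iteration 6: m = 6, result = -3
Loop ends.

Final answer: -3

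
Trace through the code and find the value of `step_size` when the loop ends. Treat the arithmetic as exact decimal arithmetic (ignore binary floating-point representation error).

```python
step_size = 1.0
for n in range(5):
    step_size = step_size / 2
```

Let's trace through this code step by step.

Initialize: step_size = 1.0
Entering loop: for n in range(5):
After iteration 1: n = 0, step_size = 0.5
After iteration 2: n = 1, step_size = 0.25
After iteration 3: n = 2, step_size = 0.125
After iteration 4: n = 3, step_size = 0.0625
After iteration 5: n = 4, step_size = 0.03125
Loop ends.

Final answer: 0.03125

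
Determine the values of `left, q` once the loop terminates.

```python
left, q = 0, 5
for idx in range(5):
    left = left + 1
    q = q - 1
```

Let's trace through this code step by step.

Initialize: left = 0
Initialize: q = 5
Entering loop: for idx in range(5):
After iteration 1: idx = 0, left = 1, q = 4
After iteration 2: idx = 1, left = 2, q = 3
After iteration 3: idx = 2, left = 3, q = 2
After iteration 4: idx = 3, left = 4, q = 1
After iteration 5: idx = 4, left = 5, q = 0
Loop ends.

Final answer: 5, 0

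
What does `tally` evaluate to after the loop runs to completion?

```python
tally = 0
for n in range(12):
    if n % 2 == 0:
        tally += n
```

Let's trace through this code step by step.

Initialize: tally = 0
Entering loop: for n in range(12):
After iteration 1: n = 0, tally = 0
After iteration 2: n = 1, tally = 0
After iteration 3: n = 2, tally = 2
After iteration 4: n = 3, tally = 2
After iteration 5: n = 4, tally = 6
After iteration 6: n = 5, tally = 6
After iteration 7: n = 6, tally = 12
After iteration 8: n = 7, tally = 12
After iteration 9: n = 8, tally = 20
After iteration 10: n = 9, tally = 20
After iteration 11: n = 10, tally = 30
After iteration 12: n = 11, tally = 30
Loop ends.

Final answer: 30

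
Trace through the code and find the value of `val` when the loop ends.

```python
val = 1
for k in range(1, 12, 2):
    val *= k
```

Let's trace through this code step by step.

Initialize: val = 1
Entering loop: for k in range(1, 12, 2):
After iteration 1: k = 1, val = 1
After iteration 2: k = 3, val = 3
After iteration 3: k = 5, val = 15
After iteration 4: k = 7, val = 105
After iteration 5: k = 9, val = 945
After iteration 6: k = 11, val = 10395
Loop ends.

Final answer: 10395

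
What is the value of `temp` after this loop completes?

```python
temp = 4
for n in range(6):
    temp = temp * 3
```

Let's trace through this code step by step.

Initialize: temp = 4
Entering loop: for n in range(6):
After iteration 1: n = 0, temp = 12
After iteration 2: n = 1, temp = 36
After iteration 3: n = 2, temp = 108
After iteration 4: n = 3, temp = 324
After iteration 5: n = 4, temp = 972
After iteration 6: n = 5, temp = 2916
Loop ends.

Final answer: 2916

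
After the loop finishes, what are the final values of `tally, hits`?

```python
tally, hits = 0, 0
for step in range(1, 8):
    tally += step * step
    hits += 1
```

Let's trace through this code step by step.

Initialize: tally = 0
Initialize: hits = 0
Entering loop: for step in range(1, 8):
After iteration 1: step = 1, tally = 1, hits = 1
After iteration 2: step = 2, tally = 5, hits = 2
After iteration 3: step = 3, tally = 14, hits = 3
After iteration 4: step = 4, tally = 30, hits = 4
After iteration 5: step = 5, tally = 55, hits = 5
After iteration 6: step = 6, tally = 91, hits = 6
After iteration 7: step = 7, tally = 140, hits = 7
Loop ends.

Final answer: 140, 7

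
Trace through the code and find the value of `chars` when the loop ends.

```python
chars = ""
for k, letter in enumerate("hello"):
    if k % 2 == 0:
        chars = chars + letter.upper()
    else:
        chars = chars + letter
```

Let's trace through this code step by step.

Initialize: chars = ''
Entering loop: for k, letter in enumerate("hello"):
After iteration 1: k = 0, letter = 'h', chars = 'H'
After iteration 2: k = 1, letter = 'e', chars = 'He'
After iteration 3: k = 2, letter = 'l', chars = 'HeL'
After iteration 4: k = 3, letter = 'l', chars = 'HeLl'
After iteration 5: k = 4, letter = 'o', chars = 'HeLlO'
Loop ends.

Final answer: 'HeLlO'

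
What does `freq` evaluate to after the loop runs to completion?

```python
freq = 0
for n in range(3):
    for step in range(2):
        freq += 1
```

Let's trace through this code step by step.

Initialize: freq = 0
Entering loop: for n in range(3):
After iteration 1: n = 0, freq = 2
After iteration 2: n = 1, freq = 4
After iteration 3: n = 2, freq = 6
Loop ends.

Final answer: 6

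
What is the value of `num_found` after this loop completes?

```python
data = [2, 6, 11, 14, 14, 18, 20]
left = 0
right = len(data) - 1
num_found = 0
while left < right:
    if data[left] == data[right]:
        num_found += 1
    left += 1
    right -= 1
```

Let's trace through this code step by step.

Initialize: data = [2, 6, 11, 14, 14, 18, 20]
Initialize: left = 0
Initialize: right = 6
Initialize: num_found = 0
Entering loop: while left < right:
After iteration 1: left = 1, right = 5, num_found = 0
After iteration 2: left = 2, right = 4, num_found = 0
After iteration 3: left = 3, right = 3, num_found = 0
Loop ends.

Final answer: 0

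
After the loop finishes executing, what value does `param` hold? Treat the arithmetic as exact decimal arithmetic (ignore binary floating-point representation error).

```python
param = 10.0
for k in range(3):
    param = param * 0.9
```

Let's trace through this code step by step.

Initialize: param = 10.0
Entering loop: for k in range(3):
After iteration 1: k = 0, param = 9.0
After iteration 2: k = 1, param = 8.1
After iteration 3: k = 2, param = 7.29
Loop ends.

Final answer: 7.29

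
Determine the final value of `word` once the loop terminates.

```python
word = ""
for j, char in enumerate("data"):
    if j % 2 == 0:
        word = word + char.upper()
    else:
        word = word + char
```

Let's trace through this code step by step.

Initialize: word = ''
Entering loop: for j, char in enumerate("data"):
After iteration 1: j = 0, char = 'd', word = 'D'
After iteration 2: j = 1, char = 'a', word = 'Da'
After iteration 3: j = 2, char = 't', word = 'DaT'
After iteration 4: j = 3, char = 'a', word = 'DaTa'
Loop ends.

Final answer: 'DaTa'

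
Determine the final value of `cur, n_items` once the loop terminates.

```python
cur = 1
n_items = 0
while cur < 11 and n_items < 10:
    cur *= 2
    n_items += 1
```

Let's trace through this code step by step.

Initialize: cur = 1
Initialize: n_items = 0
Entering loop: while cur < 11 and n_items < 10:
After iteration 1: cur = 2, n_items = 1
After iteration 2: cur = 4, n_items = 2
After iteration 3: cur = 8, n_items = 3
After iteration 4: cur = 16, n_items = 4
Loop ends.

Final answer: 16, 4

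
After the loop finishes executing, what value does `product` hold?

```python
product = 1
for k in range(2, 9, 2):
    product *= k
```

Let's trace through this code step by step.

Initialize: product = 1
Entering loop: for k in range(2, 9, 2):
After iteration 1: k = 2, product = 2
After iteration 2: k = 4, product = 8
After iteration 3: k = 6, product = 48
After iteration 4: k = 8, product = 384
Loop ends.

Final answer: 384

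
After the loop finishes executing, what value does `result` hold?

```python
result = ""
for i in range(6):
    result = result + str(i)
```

Let's trace through this code step by step.

Initialize: result = ''
Entering loop: for i in range(6):
After iteration 1: i = 0, result = '0'
After iteration 2: i = 1, result = '01'
After iteration 3: i = 2, result = '012'
After iteration 4: i = 3, result = '0123'
After iteration 5: i = 4, result = '01234'
After iteration 6: i = 5, result = '012345'
Loop ends.

Final answer: '012345'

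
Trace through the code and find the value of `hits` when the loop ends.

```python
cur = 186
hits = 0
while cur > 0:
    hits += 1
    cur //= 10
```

Let's trace through this code step by step.

Initialize: cur = 186
Initialize: hits = 0
Entering loop: while cur > 0:
After iteration 1: cur = 18, hits = 1
After iteration 2: cur = 1, hits = 2
After iteration 3: cur = 0, hits = 3
Loop ends.

Final answer: 3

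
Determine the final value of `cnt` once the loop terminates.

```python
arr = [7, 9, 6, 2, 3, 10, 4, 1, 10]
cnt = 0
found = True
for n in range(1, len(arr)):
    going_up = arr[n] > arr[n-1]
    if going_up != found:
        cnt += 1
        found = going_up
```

Let's trace through this code step by step.

Initialize: arr = [7, 9, 6, 2, 3, 10, 4, 1, 10]
Initialize: cnt = 0
Initialize: found = True
Entering loop: for n in range(1, len(arr)):
After iteration 1: n = 1, cnt = 0, found = True, going_up = True
After iteration 2: n = 2, cnt = 1, found = False, going_up = False
After iteration 3: n = 3, cnt = 1, found = False, going_up = False
After iteration 4: n = 4, cnt = 2, found = True, going_up = True
After iteration 5: n = 5, cnt = 2, found = True, going_up = True
After iteration 6: n = 6, cnt = 3, found = False, going_up = False
After iteration 7: n = 7, cnt = 3, found = False, going_up = False
After iteration 8: n = 8, cnt = 4, found = True, going_up = True
Loop ends.

Final answer: 4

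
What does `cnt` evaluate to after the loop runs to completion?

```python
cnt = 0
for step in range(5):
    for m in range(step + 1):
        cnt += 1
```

Let's trace through this code step by step.

Initialize: cnt = 0
Entering loop: for step in range(5):
After iteration 1: step = 0, cnt = 1, m = 0
After iteration 2: step = 1, cnt = 3, m = 1
After iteration 3: step = 2, cnt = 6, m = 2
After iteration 4: step = 3, cnt = 10, m = 3
After iteration 5: step = 4, cnt = 15, m = 4
Loop ends.

Final answer: 15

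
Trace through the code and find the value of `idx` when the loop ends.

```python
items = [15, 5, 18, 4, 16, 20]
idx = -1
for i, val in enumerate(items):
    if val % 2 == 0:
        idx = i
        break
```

Let's trace through this code step by step.

Initialize: items = [15, 5, 18, 4, 16, 20]
Initialize: idx = -1
Entering loop: for i, val in enumerate(items):
After iteration 1: i = 0, val = 15, idx = -1
After iteration 2: i = 1, val = 5, idx = -1
After iteration 3: i = 2, val = 18, idx = 2
Loop ends.

Final answer: 2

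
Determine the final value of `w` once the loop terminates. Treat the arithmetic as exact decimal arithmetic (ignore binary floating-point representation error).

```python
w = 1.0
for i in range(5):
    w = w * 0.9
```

Let's trace through this code step by step.

Initialize: w = 1.0
Entering loop: for i in range(5):
After iteration 1: i = 0, w = 0.9
After iteration 2: i = 1, w = 0.81
After iteration 3: i = 2, w = 0.729
After iteration 4: i = 3, w = 0.6561
After iteration 5: i = 4, w = 0.59049
Loop ends.

Final answer: 0.59049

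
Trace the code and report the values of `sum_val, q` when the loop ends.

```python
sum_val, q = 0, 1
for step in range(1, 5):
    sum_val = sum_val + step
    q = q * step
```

Let's trace through this code step by step.

Initialize: sum_val = 0
Initialize: q = 1
Entering loop: for step in range(1, 5):
After iteration 1: step = 1, sum_val = 1, q = 1
After iteration 2: step = 2, sum_val = 3, q = 2
After iteration 3: step = 3, sum_val = 6, q = 6
After iteration 4: step = 4, sum_val = 10, q = 24
Loop ends.

Final answer: 10, 24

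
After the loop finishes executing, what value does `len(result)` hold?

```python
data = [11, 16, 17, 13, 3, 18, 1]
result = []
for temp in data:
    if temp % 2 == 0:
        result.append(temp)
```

Let's trace through this code step by step.

Initialize: data = [11, 16, 17, 13, 3, 18, 1]
Initialize: result = []
Entering loop: for temp in data:
After iteration 1: temp = 11, result = []
After iteration 2: temp = 16, result = [16]
After iteration 3: temp = 17, result = [16]
After iteration 4: temp = 13, result = [16]
After iteration 5: temp = 3, result = [16]
After iteration 6: temp = 18, result = [16, 18]
After iteration 7: temp = 1, result = [16, 18]
Loop ends.
len(result) = 2

Final answer: 2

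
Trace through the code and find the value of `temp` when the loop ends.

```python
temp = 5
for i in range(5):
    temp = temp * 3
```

Let's trace through this code step by step.

Initialize: temp = 5
Entering loop: for i in range(5):
After iteration 1: i = 0, temp = 15
After iteration 2: i = 1, temp = 45
After iteration 3: i = 2, temp = 135
After iteration 4: i = 3, temp = 405
After iteration 5: i = 4, temp = 1215
Loop ends.

Final answer: 1215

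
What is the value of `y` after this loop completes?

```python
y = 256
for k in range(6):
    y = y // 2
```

Let's trace through this code step by step.

Initialize: y = 256
Entering loop: for k in range(6):
After iteration 1: k = 0, y = 128
After iteration 2: k = 1, y = 64
After iteration 3: k = 2, y = 32
After iteration 4: k = 3, y = 16
After iteration 5: k = 4, y = 8
After iteration 6: k = 5, y = 4
Loop ends.

Final answer: 4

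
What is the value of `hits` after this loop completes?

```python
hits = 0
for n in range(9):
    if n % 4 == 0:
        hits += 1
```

Let's trace through this code step by step.

Initialize: hits = 0
Entering loop: for n in range(9):
After iteration 1: n = 0, hits = 1
After iteration 2: n = 1, hits = 1
After iteration 3: n = 2, hits = 1
After iteration 4: n = 3, hits = 1
After iteration 5: n = 4, hits = 2
After iteration 6: n = 5, hits = 2
After iteration 7: n = 6, hits = 2
After iteration 8: n = 7, hits = 2
After iteration 9: n = 8, hits = 3
Loop ends.

Final answer: 3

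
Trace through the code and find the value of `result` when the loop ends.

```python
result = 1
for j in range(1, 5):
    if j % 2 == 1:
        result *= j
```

Let's trace through this code step by step.

Initialize: result = 1
Entering loop: for j in range(1, 5):
After iteration 1: j = 1, result = 1
After iteration 2: j = 2, result = 1
After iteration 3: j = 3, result = 3
After iteration 4: j = 4, result = 3
Loop ends.

Final answer: 3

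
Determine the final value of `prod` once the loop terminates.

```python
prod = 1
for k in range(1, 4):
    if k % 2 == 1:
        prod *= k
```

Let's trace through this code step by step.

Initialize: prod = 1
Entering loop: for k in range(1, 4):
After iteration 1: k = 1, prod = 1
After iteration 2: k = 2, prod = 1
After iteration 3: k = 3, prod = 3
Loop ends.

Final answer: 3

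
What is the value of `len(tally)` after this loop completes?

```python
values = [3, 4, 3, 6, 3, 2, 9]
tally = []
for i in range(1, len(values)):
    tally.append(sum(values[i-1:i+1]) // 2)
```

Let's trace through this code step by step.

Initialize: values = [3, 4, 3, 6, 3, 2, 9]
Initialize: tally = []
Entering loop: for i in range(1, len(values)):
After iteration 1: i = 1, tally = [3]
After iteration 2: i = 2, tally = [3, 3]
After iteration 3: i = 3, tally = [3, 3, 4]
After iteration 4: i = 4, tally = [3, 3, 4, 4]
After iteration 5: i = 5, tally = [3, 3, 4, 4, 2]
After iteration 6: i = 6, tally = [3, 3, 4, 4, 2, 5]
Loop ends.
len(tally) = 6

Final answer: 6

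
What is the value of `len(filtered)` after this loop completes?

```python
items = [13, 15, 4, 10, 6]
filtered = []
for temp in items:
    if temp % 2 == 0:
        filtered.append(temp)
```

Let's trace through this code step by step.

Initialize: items = [13, 15, 4, 10, 6]
Initialize: filtered = []
Entering loop: for temp in items:
After iteration 1: temp = 13, filtered = []
After iteration 2: temp = 15, filtered = []
After iteration 3: temp = 4, filtered = [4]
After iteration 4: temp = 10, filtered = [4, 10]
After iteration 5: temp = 6, filtered = [4, 10, 6]
Loop ends.
len(filtered) = 3

Final answer: 3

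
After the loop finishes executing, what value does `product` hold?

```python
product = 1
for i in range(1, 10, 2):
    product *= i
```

Let's trace through this code step by step.

Initialize: product = 1
Entering loop: for i in range(1, 10, 2):
After iteration 1: i = 1, product = 1
After iteration 2: i = 3, product = 3
After iteration 3: i = 5, product = 15
After iteration 4: i = 7, product = 105
After iteration 5: i = 9, product = 945
Loop ends.

Final answer: 945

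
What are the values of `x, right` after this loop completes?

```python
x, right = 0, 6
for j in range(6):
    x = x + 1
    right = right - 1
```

Let's trace through this code step by step.

Initialize: x = 0
Initialize: right = 6
Entering loop: for j in range(6):
After iteration 1: j = 0, x = 1, right = 5
After iteration 2: j = 1, x = 2, right = 4
After iteration 3: j = 2, x = 3, right = 3
After iteration 4: j = 3, x = 4, right = 2
After iteration 5: j = 4, x = 5, right = 1
After iteration 6: j = 5, x = 6, right = 0
Loop ends.

Final answer: 6, 0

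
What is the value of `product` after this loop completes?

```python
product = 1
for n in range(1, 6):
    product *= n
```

Let's trace through this code step by step.

Initialize: product = 1
Entering loop: for n in range(1, 6):
After iteration 1: n = 1, product = 1
After iteration 2: n = 2, product = 2
After iteration 3: n = 3, product = 6
After iteration 4: n = 4, product = 24
After iteration 5: n = 5, product = 120
Loop ends.

Final answer: 120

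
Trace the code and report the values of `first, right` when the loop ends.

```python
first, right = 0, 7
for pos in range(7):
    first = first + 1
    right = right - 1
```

Let's trace through this code step by step.

Initialize: first = 0
Initialize: right = 7
Entering loop: for pos in range(7):
After iteration 1: pos = 0, first = 1, right = 6
After iteration 2: pos = 1, first = 2, right = 5
After iteration 3: pos = 2, first = 3, right = 4
After iteration 4: pos = 3, first = 4, right = 3
After iteration 5: pos = 4, first = 5, right = 2
After iteration 6: pos = 5, first = 6, right = 1
After iteration 7: pos = 6, first = 7, right = 0
Loop ends.

Final answer: 7, 0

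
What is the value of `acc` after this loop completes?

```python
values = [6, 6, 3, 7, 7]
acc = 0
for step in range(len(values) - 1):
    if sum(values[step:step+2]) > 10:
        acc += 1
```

Let's trace through this code step by step.

Initialize: values = [6, 6, 3, 7, 7]
Initialize: acc = 0
Entering loop: for step in range(len(values) - 1):
After iteration 1: step = 0, acc = 1
After iteration 2: step = 1, acc = 1
After iteration 3: step = 2, acc = 1
After iteration 4: step = 3, acc = 2
Loop ends.

Final answer: 2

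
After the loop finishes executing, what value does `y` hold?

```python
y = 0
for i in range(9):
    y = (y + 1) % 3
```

Let's trace through this code step by step.

Initialize: y = 0
Entering loop: for i in range(9):
After iteration 1: i = 0, y = 1
After iteration 2: i = 1, y = 2
After iteration 3: i = 2, y = 0
After iteration 4: i = 3, y = 1
After iteration 5: i = 4, y = 2
After iteration 6: i = 5, y = 0
After iteration 7: i = 6, y = 1
After iteration 8: i = 7, y = 2
After iteration 9: i = 8, y = 0
Loop ends.

Final answer: 0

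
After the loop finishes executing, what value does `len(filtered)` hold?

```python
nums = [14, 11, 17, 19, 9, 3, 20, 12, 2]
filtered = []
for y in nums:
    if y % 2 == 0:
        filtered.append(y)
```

Let's trace through this code step by step.

Initialize: nums = [14, 11, 17, 19, 9, 3, 20, 12, 2]
Initialize: filtered = []
Entering loop: for y in nums:
After iteration 1: y = 14, filtered = [14]
After iteration 2: y = 11, filtered = [14]
After iteration 3: y = 17, filtered = [14]
After iteration 4: y = 19, filtered = [14]
After iteration 5: y = 9, filtered = [14]
After iteration 6: y = 3, filtered = [14]
After iteration 7: y = 20, filtered = [14, 20]
After iteration 8: y = 12, filtered = [14, 20, 12]
After iteration 9: y = 2, filtered = [14, 20, 12, 2]
Loop ends.
len(filtered) = 4

Final answer: 4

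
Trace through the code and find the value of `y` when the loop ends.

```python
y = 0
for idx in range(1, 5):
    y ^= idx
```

Let's trace through this code step by step.

Initialize: y = 0
Entering loop: for idx in range(1, 5):
After iteration 1: idx = 1, y = 1
After iteration 2: idx = 2, y = 3
After iteration 3: idx = 3, y = 0
After iteration 4: idx = 4, y = 4
Loop ends.

Final answer: 4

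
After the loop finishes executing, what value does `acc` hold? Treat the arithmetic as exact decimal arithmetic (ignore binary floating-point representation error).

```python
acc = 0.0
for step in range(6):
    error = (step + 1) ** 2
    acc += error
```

Let's trace through this code step by step.

Initialize: acc = 0.0
Entering loop: for step in range(6):
After iteration 1: step = 0, acc = 1.0, error = 1
After iteration 2: step = 1, acc = 5.0, error = 4
After iteration 3: step = 2, acc = 14.0, error = 9
After iteration 4: step = 3, acc = 30.0, error = 16
After iteration 5: step = 4, acc = 55.0, error = 25
After iteration 6: step = 5, acc = 91.0, error = 36
Loop ends.

Final answer: 91.0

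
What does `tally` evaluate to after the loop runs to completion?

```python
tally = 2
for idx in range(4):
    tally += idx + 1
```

Let's trace through this code step by step.

Initialize: tally = 2
Entering loop: for idx in range(4):
After iteration 1: idx = 0, tally = 3
After iteration 2: idx = 1, tally = 5
After iteration 3: idx = 2, tally = 8
After iteration 4: idx = 3, tally = 12
Loop ends.

Final answer: 12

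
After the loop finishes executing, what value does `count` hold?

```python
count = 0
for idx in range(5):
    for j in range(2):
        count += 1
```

Let's trace through this code step by step.

Initialize: count = 0
Entering loop: for idx in range(5):
After iteration 1: idx = 0, count = 2
After iteration 2: idx = 1, count = 4
After iteration 3: idx = 2, count = 6
After iteration 4: idx = 3, count = 8
After iteration 5: idx = 4, count = 10
Loop ends.

Final answer: 10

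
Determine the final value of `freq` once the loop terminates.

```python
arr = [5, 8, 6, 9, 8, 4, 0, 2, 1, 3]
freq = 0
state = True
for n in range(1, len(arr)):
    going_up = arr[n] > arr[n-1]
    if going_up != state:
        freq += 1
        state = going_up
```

Let's trace through this code step by step.

Initialize: arr = [5, 8, 6, 9, 8, 4, 0, 2, 1, 3]
Initialize: freq = 0
Initialize: state = True
Entering loop: for n in range(1, len(arr)):
After iteration 1: n = 1, freq = 0, state = True, going_up = True
After iteration 2: n = 2, freq = 1, state = False, going_up = False
After iteration 3: n = 3, freq = 2, state = True, going_up = True
After iteration 4: n = 4, freq = 3, state = False, going_up = False
After iteration 5: n = 5, freq = 3, state = False, going_up = False
After iteration 6: n = 6, freq = 3, state = False, going_up = False
After iteration 7: n = 7, freq = 4, state = True, going_up = True
After iteration 8: n = 8, freq = 5, state = False, going_up = False
After iteration 9: n = 9, freq = 6, state = True, going_up = True
Loop ends.

Final answer: 6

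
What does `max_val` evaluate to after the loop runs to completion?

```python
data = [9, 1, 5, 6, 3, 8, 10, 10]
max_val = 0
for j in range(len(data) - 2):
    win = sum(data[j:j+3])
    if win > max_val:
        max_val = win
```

Let's trace through this code step by step.

Initialize: data = [9, 1, 5, 6, 3, 8, 10, 10]
Initialize: max_val = 0
Entering loop: for j in range(len(data) - 2):
After iteration 1: j = 0, max_val = 15, win = 15
After iteration 2: j = 1, max_val = 15, win = 12
After iteration 3: j = 2, max_val = 15, win = 14
After iteration 4: j = 3, max_val = 17, win = 17
After iteration 5: j = 4, max_val = 21, win = 21
After iteration 6: j = 5, max_val = 28, win = 28
Loop ends.

Final answer: 28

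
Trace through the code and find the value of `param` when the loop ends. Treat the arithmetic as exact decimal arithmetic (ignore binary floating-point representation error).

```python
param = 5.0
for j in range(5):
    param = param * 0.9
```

Let's trace through this code step by step.

Initialize: param = 5.0
Entering loop: for j in range(5):
After iteration 1: j = 0, param = 4.5
After iteration 2: j = 1, param = 4.05
After iteration 3: j = 2, param = 3.645
After iteration 4: j = 3, param = 3.2805
After iteration 5: j = 4, param = 2.95245
Loop ends.

Final answer: 2.95245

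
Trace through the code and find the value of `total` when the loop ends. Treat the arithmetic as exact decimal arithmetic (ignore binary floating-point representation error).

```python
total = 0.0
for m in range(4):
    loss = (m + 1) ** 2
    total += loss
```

Let's trace through this code step by step.

Initialize: total = 0.0
Entering loop: for m in range(4):
After iteration 1: m = 0, total = 1.0, loss = 1
After iteration 2: m = 1, total = 5.0, loss = 4
After iteration 3: m = 2, total = 14.0, loss = 9
After iteration 4: m = 3, total = 30.0, loss = 16
Loop ends.

Final answer: 30.0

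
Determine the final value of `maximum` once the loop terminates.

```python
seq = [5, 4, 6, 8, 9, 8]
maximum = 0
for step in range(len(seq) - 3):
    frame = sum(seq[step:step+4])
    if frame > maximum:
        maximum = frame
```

Let's trace through this code step by step.

Initialize: seq = [5, 4, 6, 8, 9, 8]
Initialize: maximum = 0
Entering loop: for step in range(len(seq) - 3):
After iteration 1: step = 0, maximum = 23, frame = 23
After iteration 2: step = 1, maximum = 27, frame = 27
After iteration 3: step = 2, maximum = 31, frame = 31
Loop ends.

Final answer: 31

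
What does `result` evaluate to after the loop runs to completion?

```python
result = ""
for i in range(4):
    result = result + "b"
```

Let's trace through this code step by step.

Initialize: result = ''
Entering loop: for i in range(4):
After iteration 1: i = 0, result = 'b'
After iteration 2: i = 1, result = 'bb'
After iteration 3: i = 2, result = 'bbb'
After iteration 4: i = 3, result = 'bbbb'
Loop ends.

Final answer: 'bbbb'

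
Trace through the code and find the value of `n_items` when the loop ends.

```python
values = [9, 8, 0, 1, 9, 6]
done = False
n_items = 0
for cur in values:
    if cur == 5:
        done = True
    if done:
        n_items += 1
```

Let's trace through this code step by step.

Initialize: values = [9, 8, 0, 1, 9, 6]
Initialize: done = False
Initialize: n_items = 0
Entering loop: for cur in values:
After iteration 1: cur = 9, n_items = 0
After iteration 2: cur = 8, n_items = 0
After iteration 3: cur = 0, n_items = 0
After iteration 4: cur = 1, n_items = 0
After iteration 5: cur = 9, n_items = 0
After iteration 6: cur = 6, n_items = 0
Loop ends.

Final answer: 0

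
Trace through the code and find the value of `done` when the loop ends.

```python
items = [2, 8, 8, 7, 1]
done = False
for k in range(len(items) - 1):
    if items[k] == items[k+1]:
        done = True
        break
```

Let's trace through this code step by step.

Initialize: items = [2, 8, 8, 7, 1]
Initialize: done = False
Entering loop: for k in range(len(items) - 1):
After iteration 1: k = 0, done = False
After iteration 2: k = 1, done = True
Loop ends.

Final answer: True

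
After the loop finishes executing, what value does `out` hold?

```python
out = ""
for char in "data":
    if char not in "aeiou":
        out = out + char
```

Let's trace through this code step by step.

Initialize: out = ''
Entering loop: for char in "data":
After iteration 1: char = 'd', out = 'd'
After iteration 2: char = 'a', out = 'd'
After iteration 3: char = 't', out = 'dt'
After iteration 4: char = 'a', out = 'dt'
Loop ends.

Final answer: 'dt'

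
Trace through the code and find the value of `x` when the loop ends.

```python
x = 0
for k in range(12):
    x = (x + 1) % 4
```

Let's trace through this code step by step.

Initialize: x = 0
Entering loop: for k in range(12):
After iteration 1: k = 0, x = 1
After iteration 2: k = 1, x = 2
After iteration 3: k = 2, x = 3
After iteration 4: k = 3, x = 0
After iteration 5: k = 4, x = 1
After iteration 6: k = 5, x = 2
After iteration 7: k = 6, x = 3
After iteration 8: k = 7, x = 0
After iteration 9: k = 8, x = 1
After iteration 10: k = 9, x = 2
After iteration 11: k = 10, x = 3
After iteration 12: k = 11, x = 0
Loop ends.

Final answer: 0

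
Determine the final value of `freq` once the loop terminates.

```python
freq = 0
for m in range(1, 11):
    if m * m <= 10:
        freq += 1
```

Let's trace through this code step by step.

Initialize: freq = 0
Entering loop: for m in range(1, 11):
After iteration 1: m = 1, freq = 1
After iteration 2: m = 2, freq = 2
After iteration 3: m = 3, freq = 3
After iteration 4: m = 4, freq = 3
After iteration 5: m = 5, freq = 3
After iteration 6: m = 6, freq = 3
After iteration 7: m = 7, freq = 3
After iteration 8: m = 8, freq = 3
After iteration 9: m = 9, freq = 3
After iteration 10: m = 10, freq = 3
Loop ends.

Final answer: 3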